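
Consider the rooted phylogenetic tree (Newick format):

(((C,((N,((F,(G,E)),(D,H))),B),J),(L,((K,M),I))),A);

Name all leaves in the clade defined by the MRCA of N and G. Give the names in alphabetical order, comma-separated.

Tracing N: it sits inside (N,((F,(G,E)),(D,H))).
Tracing G: it sits inside (G,E).
The smallest clade enclosing both is (N,((F,(G,E)),(D,H))); the answer is its 6 terminal taxa in alphabetical order.

D, E, F, G, H, N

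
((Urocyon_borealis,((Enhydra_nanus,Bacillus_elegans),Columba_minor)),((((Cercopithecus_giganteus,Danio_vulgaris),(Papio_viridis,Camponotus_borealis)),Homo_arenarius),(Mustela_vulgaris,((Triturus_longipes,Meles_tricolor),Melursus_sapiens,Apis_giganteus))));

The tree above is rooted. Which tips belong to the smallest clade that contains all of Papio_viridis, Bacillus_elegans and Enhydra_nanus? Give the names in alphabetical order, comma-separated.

Tracing Papio_viridis: it sits inside (Papio_viridis,Camponotus_borealis).
Tracing Bacillus_elegans: it sits inside (Enhydra_nanus,Bacillus_elegans).
Tracing Enhydra_nanus: it sits inside (Enhydra_nanus,Bacillus_elegans).
The smallest clade enclosing all 3 is the whole tree (their MRCA is the root), so the answer is all 14 tips in alphabetical order.

Apis_giganteus, Bacillus_elegans, Camponotus_borealis, Cercopithecus_giganteus, Columba_minor, Danio_vulgaris, Enhydra_nanus, Homo_arenarius, Meles_tricolor, Melursus_sapiens, Mustela_vulgaris, Papio_viridis, Triturus_longipes, Urocyon_borealis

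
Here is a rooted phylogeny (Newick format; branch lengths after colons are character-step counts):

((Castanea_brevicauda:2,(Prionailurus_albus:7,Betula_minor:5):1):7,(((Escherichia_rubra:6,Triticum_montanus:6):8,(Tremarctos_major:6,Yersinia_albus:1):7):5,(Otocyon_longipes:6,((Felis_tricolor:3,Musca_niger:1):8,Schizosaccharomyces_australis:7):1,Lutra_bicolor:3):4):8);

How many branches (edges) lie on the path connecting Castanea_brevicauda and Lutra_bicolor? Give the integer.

5

The MRCA of Castanea_brevicauda and Lutra_bicolor is the root of the tree.
From Castanea_brevicauda up to that node: 2 branches. From Lutra_bicolor up to the same node: 3 branches. Total: 2 + 3 = 5.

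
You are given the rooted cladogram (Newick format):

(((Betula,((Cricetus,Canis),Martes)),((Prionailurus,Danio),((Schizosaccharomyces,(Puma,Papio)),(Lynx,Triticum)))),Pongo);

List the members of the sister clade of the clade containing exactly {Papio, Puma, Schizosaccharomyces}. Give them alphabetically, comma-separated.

Lynx, Triticum

The clade containing exactly {Papio, Puma, Schizosaccharomyces} attaches to the tree at the node subtending ((Schizosaccharomyces,(Puma,Papio)),(Lynx,Triticum)).
The other lineage descending from that same node — the sister group — is (Lynx,Triticum); its 2 tips in alphabetical order are the answer.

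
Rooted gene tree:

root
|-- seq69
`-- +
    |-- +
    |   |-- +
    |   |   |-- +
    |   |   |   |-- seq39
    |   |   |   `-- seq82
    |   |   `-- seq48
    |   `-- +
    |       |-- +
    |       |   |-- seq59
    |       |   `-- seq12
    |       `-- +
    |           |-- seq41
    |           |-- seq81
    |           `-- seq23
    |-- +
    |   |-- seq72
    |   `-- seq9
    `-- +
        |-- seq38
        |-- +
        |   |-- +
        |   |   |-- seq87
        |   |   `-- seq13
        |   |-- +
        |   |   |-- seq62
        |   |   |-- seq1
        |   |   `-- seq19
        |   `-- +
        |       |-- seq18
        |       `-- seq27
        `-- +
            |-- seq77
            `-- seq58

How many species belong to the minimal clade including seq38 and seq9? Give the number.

20

The MRCA of seq38 and seq9 is the node subtending ((((seq39,seq82),seq48),((seq59,seq12),(seq41,seq81,seq23))),(seq72,seq9),(seq38,((seq87,seq13),(seq62,seq1,seq19),(seq18,seq27)),(seq77,seq58))).
That clade contains 20 terminal taxa: seq1, seq12, seq13, seq18, seq19, seq23, seq27, seq38, seq39, seq41, seq48, seq58, seq59, seq62, seq72, seq77, seq81, seq82, seq87, seq9.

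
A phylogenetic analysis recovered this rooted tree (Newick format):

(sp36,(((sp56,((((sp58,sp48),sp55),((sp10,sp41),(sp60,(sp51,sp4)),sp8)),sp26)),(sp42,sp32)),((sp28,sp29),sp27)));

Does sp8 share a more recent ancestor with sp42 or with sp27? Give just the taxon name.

The MRCA of sp8 and sp42 subtends ((sp56,((((sp58,sp48),sp55),((sp10,sp41),(sp60,(sp51,sp4)),sp8)),sp26)),(sp42,sp32)) (13 taxa).
The MRCA of sp8 and sp27 subtends (((sp56,((((sp58,sp48),sp55),((sp10,sp41),(sp60,(sp51,sp4)),sp8)),sp26)),(sp42,sp32)),((sp28,sp29),sp27)) (16 taxa).
The first is nested inside the second, so sp8 shares a more recent common ancestor with sp42.

sp42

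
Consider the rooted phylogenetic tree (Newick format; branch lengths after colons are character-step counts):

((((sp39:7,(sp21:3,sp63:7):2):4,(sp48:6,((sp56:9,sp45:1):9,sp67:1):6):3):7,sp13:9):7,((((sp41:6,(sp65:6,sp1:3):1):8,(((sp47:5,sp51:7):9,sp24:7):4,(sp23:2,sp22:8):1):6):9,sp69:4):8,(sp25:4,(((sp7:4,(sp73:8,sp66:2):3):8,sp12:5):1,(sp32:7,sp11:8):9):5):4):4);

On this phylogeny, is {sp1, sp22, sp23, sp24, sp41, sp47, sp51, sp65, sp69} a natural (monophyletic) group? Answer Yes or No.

Yes

The most recent common ancestor of these taxa subtends (((sp41,(sp65,sp1)),(((sp47,sp51),sp24),(sp23,sp22))),sp69).
That clade has exactly 9 tips — every listed taxon and nothing else — so the group is monophyletic.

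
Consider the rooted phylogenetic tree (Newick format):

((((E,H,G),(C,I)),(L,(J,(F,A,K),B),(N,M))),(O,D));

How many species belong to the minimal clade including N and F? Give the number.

The MRCA of N and F is the node subtending (L,(J,(F,A,K),B),(N,M)).
That clade contains 8 terminal taxa: A, B, F, J, K, L, M, N.

8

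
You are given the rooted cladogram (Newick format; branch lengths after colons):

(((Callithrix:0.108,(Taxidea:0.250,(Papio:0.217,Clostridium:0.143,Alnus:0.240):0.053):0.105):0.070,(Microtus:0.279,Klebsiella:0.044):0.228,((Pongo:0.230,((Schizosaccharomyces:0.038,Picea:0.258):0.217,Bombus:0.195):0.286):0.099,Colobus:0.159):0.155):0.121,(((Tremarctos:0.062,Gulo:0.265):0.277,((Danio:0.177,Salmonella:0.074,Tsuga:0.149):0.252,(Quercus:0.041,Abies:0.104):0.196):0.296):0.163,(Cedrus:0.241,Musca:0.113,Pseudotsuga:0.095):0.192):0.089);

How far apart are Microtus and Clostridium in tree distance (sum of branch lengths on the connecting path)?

The path runs Microtus → … → MRCA → … → Clostridium; the MRCA is the node subtending ((Callithrix,(Taxidea,(Papio,Clostridium,Alnus))),(Microtus,Klebsiella),((Pongo,((Schizosaccharomyces,Picea),Bombus)),Colobus)).
Branch lengths along that path: 0.279 + 0.228 + 0.070 + 0.105 + 0.053 + 0.143 = 0.878.

0.878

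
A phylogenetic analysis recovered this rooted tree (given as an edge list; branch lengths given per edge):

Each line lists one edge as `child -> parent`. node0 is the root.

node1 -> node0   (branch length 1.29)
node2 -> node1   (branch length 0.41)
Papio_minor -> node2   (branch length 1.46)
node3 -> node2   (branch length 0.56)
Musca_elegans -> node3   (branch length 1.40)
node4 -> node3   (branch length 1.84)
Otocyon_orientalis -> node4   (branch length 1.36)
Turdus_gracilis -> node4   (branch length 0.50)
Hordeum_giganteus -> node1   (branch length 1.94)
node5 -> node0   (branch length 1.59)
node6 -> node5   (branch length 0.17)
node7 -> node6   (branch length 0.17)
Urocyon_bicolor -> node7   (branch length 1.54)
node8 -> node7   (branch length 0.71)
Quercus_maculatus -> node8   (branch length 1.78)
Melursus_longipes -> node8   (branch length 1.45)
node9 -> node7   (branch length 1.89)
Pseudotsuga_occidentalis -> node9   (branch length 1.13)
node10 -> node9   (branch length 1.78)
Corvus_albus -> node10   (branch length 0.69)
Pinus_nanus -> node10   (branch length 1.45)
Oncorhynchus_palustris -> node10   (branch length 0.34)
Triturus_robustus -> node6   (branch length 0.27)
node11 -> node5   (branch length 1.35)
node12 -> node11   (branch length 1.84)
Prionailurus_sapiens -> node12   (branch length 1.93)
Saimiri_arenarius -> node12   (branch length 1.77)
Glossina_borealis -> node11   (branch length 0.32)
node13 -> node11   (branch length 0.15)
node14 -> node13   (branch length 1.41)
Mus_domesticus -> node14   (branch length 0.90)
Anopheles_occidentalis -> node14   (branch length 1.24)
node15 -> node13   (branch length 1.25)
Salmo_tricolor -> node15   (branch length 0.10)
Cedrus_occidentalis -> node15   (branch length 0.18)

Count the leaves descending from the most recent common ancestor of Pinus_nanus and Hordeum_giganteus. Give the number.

The MRCA of Pinus_nanus and Hordeum_giganteus is the root, so the clade is the entire tree.
That clade contains 20 terminal taxa: Anopheles_occidentalis, Cedrus_occidentalis, Corvus_albus, Glossina_borealis, Hordeum_giganteus, Melursus_longipes, Mus_domesticus, Musca_elegans, Oncorhynchus_palustris, Otocyon_orientalis, Papio_minor, Pinus_nanus, Prionailurus_sapiens, Pseudotsuga_occidentalis, Quercus_maculatus, Saimiri_arenarius, Salmo_tricolor, Triturus_robustus, Turdus_gracilis, Urocyon_bicolor.

20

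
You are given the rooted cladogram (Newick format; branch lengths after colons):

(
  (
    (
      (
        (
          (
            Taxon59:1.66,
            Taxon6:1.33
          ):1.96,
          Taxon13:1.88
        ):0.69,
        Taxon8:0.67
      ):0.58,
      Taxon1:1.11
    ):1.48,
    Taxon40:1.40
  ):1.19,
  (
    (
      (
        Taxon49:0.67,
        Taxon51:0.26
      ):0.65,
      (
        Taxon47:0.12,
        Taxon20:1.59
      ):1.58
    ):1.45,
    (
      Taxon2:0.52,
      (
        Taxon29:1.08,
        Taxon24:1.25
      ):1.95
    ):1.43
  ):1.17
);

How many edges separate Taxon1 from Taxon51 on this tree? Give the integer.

The MRCA of Taxon1 and Taxon51 is the root of the tree.
From Taxon1 up to that node: 3 branches. From Taxon51 up to the same node: 4 branches. Total: 3 + 4 = 7.

7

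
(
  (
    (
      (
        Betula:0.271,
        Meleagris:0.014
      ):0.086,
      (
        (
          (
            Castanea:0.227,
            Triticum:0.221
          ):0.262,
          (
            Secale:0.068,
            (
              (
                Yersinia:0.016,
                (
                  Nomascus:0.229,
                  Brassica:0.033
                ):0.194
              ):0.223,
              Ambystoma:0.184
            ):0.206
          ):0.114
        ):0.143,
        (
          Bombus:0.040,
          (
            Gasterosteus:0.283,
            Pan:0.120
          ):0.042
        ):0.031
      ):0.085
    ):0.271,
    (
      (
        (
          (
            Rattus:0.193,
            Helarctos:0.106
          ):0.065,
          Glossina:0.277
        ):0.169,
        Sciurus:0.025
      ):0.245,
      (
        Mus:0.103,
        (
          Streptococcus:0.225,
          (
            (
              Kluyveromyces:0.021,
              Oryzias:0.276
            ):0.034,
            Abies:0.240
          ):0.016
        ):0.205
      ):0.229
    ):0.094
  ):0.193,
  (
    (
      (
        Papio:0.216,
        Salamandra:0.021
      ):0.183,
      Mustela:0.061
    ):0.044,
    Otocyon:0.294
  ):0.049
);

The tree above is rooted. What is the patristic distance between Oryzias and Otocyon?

1.390

The path runs Oryzias → … → MRCA → … → Otocyon; the MRCA is the root of the tree.
Branch lengths along that path: 0.276 + 0.034 + 0.016 + 0.205 + 0.229 + 0.094 + 0.193 + 0.049 + 0.294 = 1.390.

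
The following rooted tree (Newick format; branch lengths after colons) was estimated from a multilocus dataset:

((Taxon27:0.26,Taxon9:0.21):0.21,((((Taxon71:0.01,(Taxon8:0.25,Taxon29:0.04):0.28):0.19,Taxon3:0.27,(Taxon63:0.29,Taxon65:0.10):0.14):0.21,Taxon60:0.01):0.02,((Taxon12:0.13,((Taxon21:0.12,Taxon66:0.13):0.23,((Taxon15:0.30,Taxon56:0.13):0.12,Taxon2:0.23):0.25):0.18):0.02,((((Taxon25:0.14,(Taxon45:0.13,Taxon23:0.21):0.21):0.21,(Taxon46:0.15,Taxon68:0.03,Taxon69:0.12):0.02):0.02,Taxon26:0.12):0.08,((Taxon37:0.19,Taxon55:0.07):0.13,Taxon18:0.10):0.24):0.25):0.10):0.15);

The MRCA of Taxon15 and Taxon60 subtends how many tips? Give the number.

The MRCA of Taxon15 and Taxon60 is the node subtending ((((Taxon71,(Taxon8,Taxon29)),Taxon3,(Taxon63,Taxon65)),Taxon60),((Taxon12,((Taxon21,Taxon66),((Taxon15,Taxon56),Taxon2))),((((Taxon25,(Taxon45,Taxon23)),(Taxon46,Taxon68,Taxon69)),Taxon26),((Taxon37,Taxon55),Taxon18)))).
That clade contains 23 terminal taxa: Taxon12, Taxon15, Taxon18, Taxon2, Taxon21, Taxon23, Taxon25, Taxon26, Taxon29, Taxon3, Taxon37, Taxon45, Taxon46, Taxon55, Taxon56, Taxon60, Taxon63, Taxon65, Taxon66, Taxon68, Taxon69, Taxon71, Taxon8.

23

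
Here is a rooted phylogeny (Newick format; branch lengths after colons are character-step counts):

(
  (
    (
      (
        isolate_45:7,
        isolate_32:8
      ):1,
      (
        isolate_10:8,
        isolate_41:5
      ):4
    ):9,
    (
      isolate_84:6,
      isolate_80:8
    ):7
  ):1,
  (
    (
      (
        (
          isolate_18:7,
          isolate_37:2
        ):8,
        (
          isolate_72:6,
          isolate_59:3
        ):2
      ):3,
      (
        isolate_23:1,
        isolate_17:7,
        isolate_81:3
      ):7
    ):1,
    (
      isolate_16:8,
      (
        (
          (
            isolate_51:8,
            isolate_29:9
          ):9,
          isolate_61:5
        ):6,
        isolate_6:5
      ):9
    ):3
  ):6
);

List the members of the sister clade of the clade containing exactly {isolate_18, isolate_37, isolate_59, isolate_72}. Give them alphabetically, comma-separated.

The clade containing exactly {isolate_18, isolate_37, isolate_59, isolate_72} attaches to the tree at the node subtending (((isolate_18,isolate_37),(isolate_72,isolate_59)),(isolate_23,isolate_17,isolate_81)).
The other lineage descending from that same node — the sister group — is (isolate_23,isolate_17,isolate_81); its 3 tips in alphabetical order are the answer.

isolate_17, isolate_23, isolate_81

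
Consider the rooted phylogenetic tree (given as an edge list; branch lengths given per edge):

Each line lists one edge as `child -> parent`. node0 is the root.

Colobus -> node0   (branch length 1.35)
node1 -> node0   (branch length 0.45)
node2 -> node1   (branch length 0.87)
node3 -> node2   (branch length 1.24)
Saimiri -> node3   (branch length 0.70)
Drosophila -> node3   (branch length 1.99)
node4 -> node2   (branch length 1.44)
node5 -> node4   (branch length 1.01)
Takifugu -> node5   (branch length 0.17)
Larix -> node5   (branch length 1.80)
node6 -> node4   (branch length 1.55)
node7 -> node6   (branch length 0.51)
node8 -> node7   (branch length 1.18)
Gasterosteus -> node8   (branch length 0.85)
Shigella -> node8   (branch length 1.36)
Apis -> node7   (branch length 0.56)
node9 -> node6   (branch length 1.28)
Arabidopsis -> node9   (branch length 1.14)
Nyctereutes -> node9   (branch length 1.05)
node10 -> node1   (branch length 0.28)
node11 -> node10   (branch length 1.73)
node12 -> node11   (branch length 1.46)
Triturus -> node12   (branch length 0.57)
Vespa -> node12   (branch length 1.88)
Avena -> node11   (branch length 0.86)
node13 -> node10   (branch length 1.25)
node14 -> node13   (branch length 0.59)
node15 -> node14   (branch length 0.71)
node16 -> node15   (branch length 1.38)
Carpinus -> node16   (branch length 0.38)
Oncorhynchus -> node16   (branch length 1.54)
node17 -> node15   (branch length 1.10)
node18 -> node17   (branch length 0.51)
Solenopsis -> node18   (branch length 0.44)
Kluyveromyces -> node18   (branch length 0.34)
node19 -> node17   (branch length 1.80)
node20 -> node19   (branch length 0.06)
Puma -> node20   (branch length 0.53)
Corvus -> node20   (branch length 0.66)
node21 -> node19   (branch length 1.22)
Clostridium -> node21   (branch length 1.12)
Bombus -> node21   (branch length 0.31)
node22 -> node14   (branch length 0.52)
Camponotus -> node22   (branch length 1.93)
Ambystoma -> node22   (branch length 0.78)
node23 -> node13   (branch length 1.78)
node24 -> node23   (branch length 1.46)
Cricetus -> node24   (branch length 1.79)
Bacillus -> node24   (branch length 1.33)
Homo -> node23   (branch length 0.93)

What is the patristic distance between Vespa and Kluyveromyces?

The path runs Vespa → … → MRCA → … → Kluyveromyces; the MRCA is the node subtending (((Triturus,Vespa),Avena),((((Carpinus,Oncorhynchus),((Solenopsis,Kluyveromyces),((Puma,Corvus),(Clostridium,Bombus)))),(Camponotus,Ambystoma)),((Cricetus,Bacillus),Homo))).
Branch lengths along that path: 1.88 + 1.46 + 1.73 + 1.25 + 0.59 + 0.71 + 1.10 + 0.51 + 0.34 = 9.57.

9.57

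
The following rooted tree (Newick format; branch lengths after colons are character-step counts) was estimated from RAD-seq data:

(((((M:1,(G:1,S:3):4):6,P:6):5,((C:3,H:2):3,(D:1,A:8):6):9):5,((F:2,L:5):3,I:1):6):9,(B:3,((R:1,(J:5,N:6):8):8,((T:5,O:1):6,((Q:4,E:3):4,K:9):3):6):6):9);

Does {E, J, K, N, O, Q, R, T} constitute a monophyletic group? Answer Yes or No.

Yes

The most recent common ancestor of these taxa subtends ((R,(J,N)),((T,O),((Q,E),K))).
That clade has exactly 8 tips — every listed taxon and nothing else — so the group is monophyletic.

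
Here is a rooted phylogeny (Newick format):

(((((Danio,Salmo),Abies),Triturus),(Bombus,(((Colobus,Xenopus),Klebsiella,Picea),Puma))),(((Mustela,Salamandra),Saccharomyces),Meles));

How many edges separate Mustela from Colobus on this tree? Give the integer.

The MRCA of Mustela and Colobus is the root of the tree.
From Mustela up to that node: 4 branches. From Colobus up to the same node: 6 branches. Total: 4 + 6 = 10.

10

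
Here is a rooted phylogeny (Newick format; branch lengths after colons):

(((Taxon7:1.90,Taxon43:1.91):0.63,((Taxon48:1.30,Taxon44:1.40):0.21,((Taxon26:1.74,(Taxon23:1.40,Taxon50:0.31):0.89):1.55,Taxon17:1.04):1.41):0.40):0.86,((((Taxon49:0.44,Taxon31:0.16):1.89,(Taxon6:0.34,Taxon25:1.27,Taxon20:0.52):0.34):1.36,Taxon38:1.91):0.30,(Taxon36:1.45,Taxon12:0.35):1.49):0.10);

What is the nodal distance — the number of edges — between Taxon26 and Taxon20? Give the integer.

10

The MRCA of Taxon26 and Taxon20 is the root of the tree.
From Taxon26 up to that node: 5 branches. From Taxon20 up to the same node: 5 branches. Total: 5 + 5 = 10.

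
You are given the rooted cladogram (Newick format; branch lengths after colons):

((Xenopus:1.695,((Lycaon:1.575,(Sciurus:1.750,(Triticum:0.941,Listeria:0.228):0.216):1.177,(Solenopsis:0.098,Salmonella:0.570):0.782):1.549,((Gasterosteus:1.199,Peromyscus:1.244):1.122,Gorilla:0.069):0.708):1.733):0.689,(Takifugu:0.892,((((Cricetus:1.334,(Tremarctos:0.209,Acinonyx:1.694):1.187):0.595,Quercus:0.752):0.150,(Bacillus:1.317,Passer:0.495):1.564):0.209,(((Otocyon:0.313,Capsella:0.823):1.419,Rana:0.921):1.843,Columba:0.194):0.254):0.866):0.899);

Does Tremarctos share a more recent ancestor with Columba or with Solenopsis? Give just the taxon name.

Columba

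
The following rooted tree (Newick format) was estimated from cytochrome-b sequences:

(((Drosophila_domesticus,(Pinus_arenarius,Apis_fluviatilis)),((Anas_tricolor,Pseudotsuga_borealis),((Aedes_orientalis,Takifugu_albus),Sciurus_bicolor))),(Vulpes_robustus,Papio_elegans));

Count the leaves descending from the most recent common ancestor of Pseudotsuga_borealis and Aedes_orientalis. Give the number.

5

The MRCA of Pseudotsuga_borealis and Aedes_orientalis is the node subtending ((Anas_tricolor,Pseudotsuga_borealis),((Aedes_orientalis,Takifugu_albus),Sciurus_bicolor)).
That clade contains 5 terminal taxa: Aedes_orientalis, Anas_tricolor, Pseudotsuga_borealis, Sciurus_bicolor, Takifugu_albus.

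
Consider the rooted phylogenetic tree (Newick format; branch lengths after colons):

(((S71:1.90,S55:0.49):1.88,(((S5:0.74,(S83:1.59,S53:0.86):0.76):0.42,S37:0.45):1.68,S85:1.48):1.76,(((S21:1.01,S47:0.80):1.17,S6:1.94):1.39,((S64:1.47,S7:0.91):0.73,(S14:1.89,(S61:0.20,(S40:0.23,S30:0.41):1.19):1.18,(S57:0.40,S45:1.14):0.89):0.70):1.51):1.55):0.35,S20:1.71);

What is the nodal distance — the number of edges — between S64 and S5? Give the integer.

8

The MRCA of S64 and S5 is the node subtending ((S71,S55),(((S5,(S83,S53)),S37),S85),(((S21,S47),S6),((S64,S7),(S14,(S61,(S40,S30)),(S57,S45))))).
From S64 up to that node: 4 branches. From S5 up to the same node: 4 branches. Total: 4 + 4 = 8.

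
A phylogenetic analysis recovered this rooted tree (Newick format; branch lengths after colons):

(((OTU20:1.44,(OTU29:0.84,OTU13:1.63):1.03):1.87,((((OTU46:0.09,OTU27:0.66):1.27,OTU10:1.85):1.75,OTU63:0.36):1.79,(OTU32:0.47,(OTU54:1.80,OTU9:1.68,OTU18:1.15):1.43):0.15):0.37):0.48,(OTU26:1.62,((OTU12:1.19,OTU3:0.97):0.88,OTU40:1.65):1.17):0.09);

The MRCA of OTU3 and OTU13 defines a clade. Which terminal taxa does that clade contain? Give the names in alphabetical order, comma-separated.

OTU10, OTU12, OTU13, OTU18, OTU20, OTU26, OTU27, OTU29, OTU3, OTU32, OTU40, OTU46, OTU54, OTU63, OTU9

Tracing OTU3: it sits inside (OTU12,OTU3).
Tracing OTU13: it sits inside (OTU29,OTU13).
The smallest clade enclosing both is the whole tree (their MRCA is the root), so the answer is all 15 tips in alphabetical order.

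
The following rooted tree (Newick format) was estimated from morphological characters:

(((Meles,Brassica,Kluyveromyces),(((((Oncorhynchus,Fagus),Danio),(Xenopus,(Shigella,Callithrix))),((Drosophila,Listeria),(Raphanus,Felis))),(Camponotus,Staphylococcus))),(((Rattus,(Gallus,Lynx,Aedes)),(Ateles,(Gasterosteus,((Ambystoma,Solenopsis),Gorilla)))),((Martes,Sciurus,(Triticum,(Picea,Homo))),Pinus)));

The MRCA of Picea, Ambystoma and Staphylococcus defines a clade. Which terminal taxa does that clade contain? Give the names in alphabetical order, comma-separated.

Aedes, Ambystoma, Ateles, Brassica, Callithrix, Camponotus, Danio, Drosophila, Fagus, Felis, Gallus, Gasterosteus, Gorilla, Homo, Kluyveromyces, Listeria, Lynx, Martes, Meles, Oncorhynchus, Picea, Pinus, Raphanus, Rattus, Sciurus, Shigella, Solenopsis, Staphylococcus, Triticum, Xenopus

Tracing Picea: it sits inside (Picea,Homo).
Tracing Ambystoma: it sits inside (Ambystoma,Solenopsis).
Tracing Staphylococcus: it sits inside (Camponotus,Staphylococcus).
The smallest clade enclosing all 3 is the whole tree (their MRCA is the root), so the answer is all 30 tips in alphabetical order.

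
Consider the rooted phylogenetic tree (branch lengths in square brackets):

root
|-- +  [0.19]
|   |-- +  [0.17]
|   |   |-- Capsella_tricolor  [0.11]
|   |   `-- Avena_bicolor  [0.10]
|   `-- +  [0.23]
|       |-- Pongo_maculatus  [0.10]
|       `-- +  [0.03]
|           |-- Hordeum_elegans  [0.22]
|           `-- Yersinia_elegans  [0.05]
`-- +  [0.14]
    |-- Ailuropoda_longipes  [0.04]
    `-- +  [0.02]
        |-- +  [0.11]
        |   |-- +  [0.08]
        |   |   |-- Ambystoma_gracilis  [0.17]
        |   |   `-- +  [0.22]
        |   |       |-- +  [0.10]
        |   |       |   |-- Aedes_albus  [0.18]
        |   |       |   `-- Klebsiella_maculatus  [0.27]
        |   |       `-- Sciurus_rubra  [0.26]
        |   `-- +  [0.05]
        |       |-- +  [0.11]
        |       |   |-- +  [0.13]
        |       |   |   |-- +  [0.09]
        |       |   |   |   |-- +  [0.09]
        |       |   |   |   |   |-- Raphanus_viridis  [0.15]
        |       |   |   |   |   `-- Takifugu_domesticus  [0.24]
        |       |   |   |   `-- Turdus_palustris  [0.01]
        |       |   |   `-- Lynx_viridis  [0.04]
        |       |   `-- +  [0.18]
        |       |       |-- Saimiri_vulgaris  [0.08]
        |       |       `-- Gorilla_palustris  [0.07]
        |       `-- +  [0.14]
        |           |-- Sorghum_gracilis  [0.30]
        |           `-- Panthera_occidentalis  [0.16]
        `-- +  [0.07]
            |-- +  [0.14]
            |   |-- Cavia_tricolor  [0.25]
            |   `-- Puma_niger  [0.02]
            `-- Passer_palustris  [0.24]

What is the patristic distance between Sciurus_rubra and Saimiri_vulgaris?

The path runs Sciurus_rubra → … → MRCA → … → Saimiri_vulgaris; the MRCA is the node subtending ((Ambystoma_gracilis,((Aedes_albus,Klebsiella_maculatus),Sciurus_rubra)),(((((Raphanus_viridis,Takifugu_domesticus),Turdus_palustris),Lynx_viridis),(Saimiri_vulgaris,Gorilla_palustris)),(Sorghum_gracilis,Panthera_occidentalis))).
Branch lengths along that path: 0.26 + 0.22 + 0.08 + 0.05 + 0.11 + 0.18 + 0.08 = 0.98.

0.98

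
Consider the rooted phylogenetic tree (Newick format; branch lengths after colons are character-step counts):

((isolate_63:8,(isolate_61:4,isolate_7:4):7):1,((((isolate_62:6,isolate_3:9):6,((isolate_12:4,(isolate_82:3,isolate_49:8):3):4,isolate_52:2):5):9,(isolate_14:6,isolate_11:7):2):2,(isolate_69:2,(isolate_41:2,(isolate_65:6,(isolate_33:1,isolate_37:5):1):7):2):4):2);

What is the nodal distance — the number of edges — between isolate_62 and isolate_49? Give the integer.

The MRCA of isolate_62 and isolate_49 is the node subtending ((isolate_62,isolate_3),((isolate_12,(isolate_82,isolate_49)),isolate_52)).
From isolate_62 up to that node: 2 branches. From isolate_49 up to the same node: 4 branches. Total: 2 + 4 = 6.

6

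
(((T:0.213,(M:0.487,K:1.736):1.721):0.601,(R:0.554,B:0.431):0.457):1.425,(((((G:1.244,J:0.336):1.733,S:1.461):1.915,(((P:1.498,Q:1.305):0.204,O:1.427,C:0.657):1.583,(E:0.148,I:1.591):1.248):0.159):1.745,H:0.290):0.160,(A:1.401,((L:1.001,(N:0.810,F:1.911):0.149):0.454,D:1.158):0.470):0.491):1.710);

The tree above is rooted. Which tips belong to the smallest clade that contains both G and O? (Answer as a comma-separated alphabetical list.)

C, E, G, I, J, O, P, Q, S

Tracing G: it sits inside (G,J).
Tracing O: it sits inside ((P,Q),O,C).
The smallest clade enclosing both is (((G,J),S),(((P,Q),O,C),(E,I))); the answer is its 9 terminal taxa in alphabetical order.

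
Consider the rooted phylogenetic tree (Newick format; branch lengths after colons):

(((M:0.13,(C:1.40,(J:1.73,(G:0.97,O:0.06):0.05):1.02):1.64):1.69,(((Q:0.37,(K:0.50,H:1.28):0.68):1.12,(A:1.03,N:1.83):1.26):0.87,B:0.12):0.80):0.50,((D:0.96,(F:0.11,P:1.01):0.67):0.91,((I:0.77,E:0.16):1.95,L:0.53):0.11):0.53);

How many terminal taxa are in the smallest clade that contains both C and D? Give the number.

The MRCA of C and D is the root, so the clade is the entire tree.
That clade contains 17 terminal taxa: A, B, C, D, E, F, G, H, I, J, K, L, M, N, O, P, Q.

17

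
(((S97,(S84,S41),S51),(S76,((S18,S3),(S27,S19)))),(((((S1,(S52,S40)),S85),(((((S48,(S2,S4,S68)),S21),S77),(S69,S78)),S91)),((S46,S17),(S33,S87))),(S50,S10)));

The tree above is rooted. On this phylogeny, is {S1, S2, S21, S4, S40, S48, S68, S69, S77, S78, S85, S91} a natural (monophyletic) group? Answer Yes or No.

No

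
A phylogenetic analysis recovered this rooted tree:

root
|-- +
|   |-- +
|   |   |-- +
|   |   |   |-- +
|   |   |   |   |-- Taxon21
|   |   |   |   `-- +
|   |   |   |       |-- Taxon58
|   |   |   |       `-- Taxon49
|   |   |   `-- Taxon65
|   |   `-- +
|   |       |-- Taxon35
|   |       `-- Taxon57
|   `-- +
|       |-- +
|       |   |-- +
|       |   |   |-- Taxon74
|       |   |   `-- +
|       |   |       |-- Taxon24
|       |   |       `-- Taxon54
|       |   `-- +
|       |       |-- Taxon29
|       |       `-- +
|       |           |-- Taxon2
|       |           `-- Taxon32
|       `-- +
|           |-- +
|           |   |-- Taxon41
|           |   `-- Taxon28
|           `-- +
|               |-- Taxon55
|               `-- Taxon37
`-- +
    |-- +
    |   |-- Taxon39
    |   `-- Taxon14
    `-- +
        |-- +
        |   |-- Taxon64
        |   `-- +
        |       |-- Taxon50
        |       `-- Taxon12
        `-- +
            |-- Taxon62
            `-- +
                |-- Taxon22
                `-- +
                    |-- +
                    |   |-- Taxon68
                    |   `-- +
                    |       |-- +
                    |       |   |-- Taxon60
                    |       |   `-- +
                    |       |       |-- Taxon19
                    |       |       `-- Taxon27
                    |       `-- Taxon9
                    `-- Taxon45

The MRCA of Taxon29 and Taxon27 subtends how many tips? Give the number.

29

The MRCA of Taxon29 and Taxon27 is the root, so the clade is the entire tree.
That clade contains 29 terminal taxa: Taxon12, Taxon14, Taxon19, Taxon2, Taxon21, Taxon22, Taxon24, Taxon27, Taxon28, Taxon29, Taxon32, Taxon35, Taxon37, Taxon39, Taxon41, Taxon45, Taxon49, Taxon50, Taxon54, Taxon55, Taxon57, Taxon58, Taxon60, Taxon62, Taxon64, Taxon65, Taxon68, Taxon74, Taxon9.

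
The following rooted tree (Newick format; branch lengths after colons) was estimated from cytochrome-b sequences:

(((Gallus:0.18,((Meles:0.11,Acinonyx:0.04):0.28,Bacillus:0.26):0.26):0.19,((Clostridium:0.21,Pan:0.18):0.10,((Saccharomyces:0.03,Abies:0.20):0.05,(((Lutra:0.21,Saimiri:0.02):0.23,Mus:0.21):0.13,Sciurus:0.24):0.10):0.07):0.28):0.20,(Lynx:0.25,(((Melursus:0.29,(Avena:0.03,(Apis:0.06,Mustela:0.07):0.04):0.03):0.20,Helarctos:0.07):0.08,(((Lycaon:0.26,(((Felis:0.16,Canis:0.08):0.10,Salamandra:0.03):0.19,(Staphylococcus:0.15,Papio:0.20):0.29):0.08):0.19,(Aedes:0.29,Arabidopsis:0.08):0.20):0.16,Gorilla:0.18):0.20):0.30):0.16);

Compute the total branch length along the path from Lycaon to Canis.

0.71

The path runs Lycaon → … → MRCA → … → Canis; the MRCA is the node subtending (Lycaon,(((Felis,Canis),Salamandra),(Staphylococcus,Papio))).
Branch lengths along that path: 0.26 + 0.08 + 0.19 + 0.10 + 0.08 = 0.71.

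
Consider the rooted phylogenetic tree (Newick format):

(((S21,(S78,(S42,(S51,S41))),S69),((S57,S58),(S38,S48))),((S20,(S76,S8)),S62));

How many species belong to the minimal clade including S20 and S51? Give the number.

14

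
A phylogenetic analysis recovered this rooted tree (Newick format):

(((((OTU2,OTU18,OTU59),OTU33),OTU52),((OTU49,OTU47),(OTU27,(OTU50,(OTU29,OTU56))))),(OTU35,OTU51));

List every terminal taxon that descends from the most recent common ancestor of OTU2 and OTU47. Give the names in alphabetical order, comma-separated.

OTU18, OTU2, OTU27, OTU29, OTU33, OTU47, OTU49, OTU50, OTU52, OTU56, OTU59

Tracing OTU2: it sits inside (OTU2,OTU18,OTU59).
Tracing OTU47: it sits inside (OTU49,OTU47).
The smallest clade enclosing both is ((((OTU2,OTU18,OTU59),OTU33),OTU52),((OTU49,OTU47),(OTU27,(OTU50,(OTU29,OTU56))))); the answer is its 11 terminal taxa in alphabetical order.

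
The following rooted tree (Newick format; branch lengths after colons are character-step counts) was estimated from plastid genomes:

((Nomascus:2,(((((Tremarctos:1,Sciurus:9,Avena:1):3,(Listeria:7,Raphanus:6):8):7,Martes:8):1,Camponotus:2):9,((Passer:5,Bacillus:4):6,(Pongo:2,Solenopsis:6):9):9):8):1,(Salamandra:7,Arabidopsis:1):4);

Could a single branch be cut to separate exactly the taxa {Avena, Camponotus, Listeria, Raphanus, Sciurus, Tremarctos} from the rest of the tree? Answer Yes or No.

The MRCA of the listed taxa subtends ((((Tremarctos,Sciurus,Avena),(Listeria,Raphanus)),Martes),Camponotus).
That clade also contains Martes, which is not in the proposed group, so the group is not monophyletic.

No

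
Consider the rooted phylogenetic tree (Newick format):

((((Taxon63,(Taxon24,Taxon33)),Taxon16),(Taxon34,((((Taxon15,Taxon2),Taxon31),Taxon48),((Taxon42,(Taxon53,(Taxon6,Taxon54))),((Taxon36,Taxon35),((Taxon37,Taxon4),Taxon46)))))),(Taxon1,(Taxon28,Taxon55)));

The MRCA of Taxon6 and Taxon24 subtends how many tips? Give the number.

18

The MRCA of Taxon6 and Taxon24 is the node subtending (((Taxon63,(Taxon24,Taxon33)),Taxon16),(Taxon34,((((Taxon15,Taxon2),Taxon31),Taxon48),((Taxon42,(Taxon53,(Taxon6,Taxon54))),((Taxon36,Taxon35),((Taxon37,Taxon4),Taxon46)))))).
That clade contains 18 terminal taxa: Taxon15, Taxon16, Taxon2, Taxon24, Taxon31, Taxon33, Taxon34, Taxon35, Taxon36, Taxon37, Taxon4, Taxon42, Taxon46, Taxon48, Taxon53, Taxon54, Taxon6, Taxon63.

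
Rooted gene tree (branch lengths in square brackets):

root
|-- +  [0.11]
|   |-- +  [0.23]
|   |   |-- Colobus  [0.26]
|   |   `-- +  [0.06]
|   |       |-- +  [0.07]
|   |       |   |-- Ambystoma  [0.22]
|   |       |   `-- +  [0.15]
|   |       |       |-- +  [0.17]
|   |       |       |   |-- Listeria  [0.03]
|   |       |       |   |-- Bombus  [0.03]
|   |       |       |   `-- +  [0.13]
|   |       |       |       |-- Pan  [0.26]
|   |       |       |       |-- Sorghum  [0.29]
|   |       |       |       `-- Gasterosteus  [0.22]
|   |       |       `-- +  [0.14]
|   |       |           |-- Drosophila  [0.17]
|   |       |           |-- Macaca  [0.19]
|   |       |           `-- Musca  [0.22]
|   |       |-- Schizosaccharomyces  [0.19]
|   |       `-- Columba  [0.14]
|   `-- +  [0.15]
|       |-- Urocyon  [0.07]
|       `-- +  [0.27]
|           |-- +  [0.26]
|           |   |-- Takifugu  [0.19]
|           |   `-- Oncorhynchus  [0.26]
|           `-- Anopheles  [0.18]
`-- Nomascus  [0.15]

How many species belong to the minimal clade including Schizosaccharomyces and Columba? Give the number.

The MRCA of Schizosaccharomyces and Columba is the node subtending ((Ambystoma,((Listeria,Bombus,(Pan,Sorghum,Gasterosteus)),(Drosophila,Macaca,Musca))),Schizosaccharomyces,Columba).
That clade contains 11 terminal taxa: Ambystoma, Bombus, Columba, Drosophila, Gasterosteus, Listeria, Macaca, Musca, Pan, Schizosaccharomyces, Sorghum.

11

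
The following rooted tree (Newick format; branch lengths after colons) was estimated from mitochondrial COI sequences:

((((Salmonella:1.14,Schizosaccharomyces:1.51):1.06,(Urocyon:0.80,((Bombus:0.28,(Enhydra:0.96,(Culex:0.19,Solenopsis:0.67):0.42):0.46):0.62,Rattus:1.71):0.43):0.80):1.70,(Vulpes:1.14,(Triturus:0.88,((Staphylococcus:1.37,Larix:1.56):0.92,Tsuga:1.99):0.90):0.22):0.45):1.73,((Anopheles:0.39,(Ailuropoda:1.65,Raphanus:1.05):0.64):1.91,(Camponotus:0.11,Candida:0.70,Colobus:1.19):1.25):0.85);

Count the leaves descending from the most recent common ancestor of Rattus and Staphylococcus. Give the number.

13

The MRCA of Rattus and Staphylococcus is the node subtending (((Salmonella,Schizosaccharomyces),(Urocyon,((Bombus,(Enhydra,(Culex,Solenopsis))),Rattus))),(Vulpes,(Triturus,((Staphylococcus,Larix),Tsuga)))).
That clade contains 13 terminal taxa: Bombus, Culex, Enhydra, Larix, Rattus, Salmonella, Schizosaccharomyces, Solenopsis, Staphylococcus, Triturus, Tsuga, Urocyon, Vulpes.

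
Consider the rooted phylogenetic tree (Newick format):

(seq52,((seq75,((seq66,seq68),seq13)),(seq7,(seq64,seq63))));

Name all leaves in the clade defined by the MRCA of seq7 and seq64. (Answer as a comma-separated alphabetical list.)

seq63, seq64, seq7

Tracing seq7: it sits inside (seq7,(seq64,seq63)).
Tracing seq64: it sits inside (seq64,seq63).
The smallest clade enclosing both is (seq7,(seq64,seq63)); the answer is its 3 terminal taxa in alphabetical order.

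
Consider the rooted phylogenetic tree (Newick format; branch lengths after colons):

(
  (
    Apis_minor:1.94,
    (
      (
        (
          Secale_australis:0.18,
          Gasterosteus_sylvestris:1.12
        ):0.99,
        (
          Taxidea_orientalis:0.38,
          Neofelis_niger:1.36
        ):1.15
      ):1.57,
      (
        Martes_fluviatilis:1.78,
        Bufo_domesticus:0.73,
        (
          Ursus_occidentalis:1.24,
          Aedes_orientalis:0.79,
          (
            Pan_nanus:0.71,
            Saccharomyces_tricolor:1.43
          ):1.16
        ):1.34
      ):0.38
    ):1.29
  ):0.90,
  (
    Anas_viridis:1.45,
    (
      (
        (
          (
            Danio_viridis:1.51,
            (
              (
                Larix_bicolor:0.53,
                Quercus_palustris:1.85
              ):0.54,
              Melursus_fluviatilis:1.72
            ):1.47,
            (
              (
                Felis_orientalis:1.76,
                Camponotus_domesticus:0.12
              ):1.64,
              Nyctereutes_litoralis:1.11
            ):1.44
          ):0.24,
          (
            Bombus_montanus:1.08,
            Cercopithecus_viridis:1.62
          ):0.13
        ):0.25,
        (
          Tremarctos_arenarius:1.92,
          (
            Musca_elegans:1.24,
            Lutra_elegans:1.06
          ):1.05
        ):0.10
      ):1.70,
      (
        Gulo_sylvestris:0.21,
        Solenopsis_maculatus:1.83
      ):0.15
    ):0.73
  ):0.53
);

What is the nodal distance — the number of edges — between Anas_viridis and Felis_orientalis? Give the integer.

The MRCA of Anas_viridis and Felis_orientalis is the node subtending (Anas_viridis,((((Danio_viridis,((Larix_bicolor,Quercus_palustris),Melursus_fluviatilis),((Felis_orientalis,Camponotus_domesticus),Nyctereutes_litoralis)),(Bombus_montanus,Cercopithecus_viridis)),(Tremarctos_arenarius,(Musca_elegans,Lutra_elegans))),(Gulo_sylvestris,Solenopsis_maculatus))).
From Anas_viridis up to that node: 1 branch. From Felis_orientalis up to the same node: 7 branches. Total: 1 + 7 = 8.

8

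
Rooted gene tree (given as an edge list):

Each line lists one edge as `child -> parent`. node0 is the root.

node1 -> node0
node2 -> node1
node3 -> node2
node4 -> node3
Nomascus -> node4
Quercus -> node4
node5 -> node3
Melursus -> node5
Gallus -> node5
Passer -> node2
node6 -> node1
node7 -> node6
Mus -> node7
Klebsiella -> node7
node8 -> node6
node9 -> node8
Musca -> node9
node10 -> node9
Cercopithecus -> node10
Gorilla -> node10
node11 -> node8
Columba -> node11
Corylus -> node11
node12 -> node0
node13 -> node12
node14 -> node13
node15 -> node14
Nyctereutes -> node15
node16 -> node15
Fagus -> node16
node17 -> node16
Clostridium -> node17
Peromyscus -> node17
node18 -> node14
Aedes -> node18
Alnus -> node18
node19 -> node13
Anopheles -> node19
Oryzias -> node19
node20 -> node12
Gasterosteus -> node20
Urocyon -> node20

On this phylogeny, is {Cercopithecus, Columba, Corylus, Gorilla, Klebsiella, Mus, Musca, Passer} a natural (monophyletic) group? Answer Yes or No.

No

The MRCA of the listed taxa subtends ((((Nomascus,Quercus),(Melursus,Gallus)),Passer),((Mus,Klebsiella),((Musca,(Cercopithecus,Gorilla)),(Columba,Corylus)))).
That clade also contains Gallus, Melursus, Nomascus, Quercus, which are not in the proposed group, so the group is not monophyletic.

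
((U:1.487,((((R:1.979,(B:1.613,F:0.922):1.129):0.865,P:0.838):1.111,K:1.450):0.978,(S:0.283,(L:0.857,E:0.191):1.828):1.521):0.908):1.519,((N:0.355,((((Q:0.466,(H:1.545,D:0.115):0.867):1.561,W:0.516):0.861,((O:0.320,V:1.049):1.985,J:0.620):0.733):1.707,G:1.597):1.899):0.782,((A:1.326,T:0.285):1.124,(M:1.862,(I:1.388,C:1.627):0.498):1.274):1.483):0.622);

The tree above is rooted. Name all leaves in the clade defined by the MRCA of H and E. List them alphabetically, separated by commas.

Tracing H: it sits inside (H,D).
Tracing E: it sits inside (L,E).
The smallest clade enclosing both is the whole tree (their MRCA is the root), so the answer is all 23 tips in alphabetical order.

A, B, C, D, E, F, G, H, I, J, K, L, M, N, O, P, Q, R, S, T, U, V, W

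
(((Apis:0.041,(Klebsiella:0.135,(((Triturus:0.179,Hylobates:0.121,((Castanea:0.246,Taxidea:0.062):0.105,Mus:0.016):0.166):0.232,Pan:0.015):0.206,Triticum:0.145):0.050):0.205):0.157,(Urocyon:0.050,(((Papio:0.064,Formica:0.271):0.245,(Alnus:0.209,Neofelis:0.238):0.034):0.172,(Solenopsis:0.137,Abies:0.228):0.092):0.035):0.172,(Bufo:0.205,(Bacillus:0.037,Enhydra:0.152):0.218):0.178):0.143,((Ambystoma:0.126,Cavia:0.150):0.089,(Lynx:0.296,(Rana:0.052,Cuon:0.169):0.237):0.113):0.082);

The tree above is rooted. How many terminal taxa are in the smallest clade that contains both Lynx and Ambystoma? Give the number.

5

The MRCA of Lynx and Ambystoma is the node subtending ((Ambystoma,Cavia),(Lynx,(Rana,Cuon))).
That clade contains 5 terminal taxa: Ambystoma, Cavia, Cuon, Lynx, Rana.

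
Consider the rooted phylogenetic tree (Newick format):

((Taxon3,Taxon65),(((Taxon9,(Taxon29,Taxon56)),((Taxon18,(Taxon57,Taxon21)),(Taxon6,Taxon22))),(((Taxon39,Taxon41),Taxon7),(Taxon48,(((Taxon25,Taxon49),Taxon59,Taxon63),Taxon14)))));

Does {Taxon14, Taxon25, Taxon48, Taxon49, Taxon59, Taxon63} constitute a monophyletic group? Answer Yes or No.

Yes

The most recent common ancestor of these taxa subtends (Taxon48,(((Taxon25,Taxon49),Taxon59,Taxon63),Taxon14)).
That clade has exactly 6 tips — every listed taxon and nothing else — so the group is monophyletic.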